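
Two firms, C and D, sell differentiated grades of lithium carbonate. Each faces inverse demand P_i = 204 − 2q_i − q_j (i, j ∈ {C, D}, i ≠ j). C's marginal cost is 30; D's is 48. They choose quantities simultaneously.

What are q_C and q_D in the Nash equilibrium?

36, 30

Firm C's profit: π = q_C(204 − 2q_C − q_D) − 30q_C.
∂π/∂q_C = 174 − 4q_C − q_D = 0 ⇒ q_C = 43.5 − 0.25q_D.
Similarly q_D = 39 − 0.25q_C.
Substituting the second reaction function into the first: q_C = 43.5 − 0.25(39 − 0.25q_C), which gives 0.9375q_C = 33.75 ⇒ q_C = 36.
Then q_D = 39 − 0.25·36 = 30.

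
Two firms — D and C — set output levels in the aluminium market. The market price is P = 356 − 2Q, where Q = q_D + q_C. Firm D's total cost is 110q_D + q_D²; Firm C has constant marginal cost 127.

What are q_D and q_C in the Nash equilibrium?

Firm D's profit: π = q_D(356 − 2(q_D + q_C)) − 110q_D − q_D².
∂π/∂q_D = 246 − 6q_D − 2q_C = 0, so q_D = 41 − (1/3)q_C.
For C: ∂π/∂q_C = 229 − 4q_C − 2q_D = 0 ⇒ q_C = 57.25 − 0.5q_D.
Plugging q_C into D's best response: q_D = 41 − (1/3)(57.25 − 0.5q_D) ⇒ (5/6)q_D = 263/12, so q_D = 26.3.
Then q_C = 57.25 − 0.5·26.3 = 44.1.

26.3, 44.1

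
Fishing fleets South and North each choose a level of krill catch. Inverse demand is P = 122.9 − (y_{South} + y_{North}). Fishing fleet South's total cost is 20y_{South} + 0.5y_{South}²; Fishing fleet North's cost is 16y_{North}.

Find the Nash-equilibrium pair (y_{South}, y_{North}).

Fishing fleet South's profit: π = y_{South}(122.9 − (y_{South} + y_{North})) − 20y_{South} − 0.5y_{South}².
∂π/∂y_{South} = 102.9 − 3y_{South} − y_{North} = 0, so y_{South} = 34.3 − (1/3)y_{North}.
For North: ∂π/∂y_{North} = 106.9 − 2y_{North} − y_{South} = 0 ⇒ y_{North} = 53.45 − 0.5y_{South}.
Solving the two reaction functions simultaneously: (1 − (−1/3)(−0.5))y_{South} = 34.3 − (1/3)·53.45, so (5/6)y_{South} = 989/60 and y_{South} = 19.78.
Then y_{North} = 53.45 − 0.5·19.78 = 43.56.

19.78, 43.56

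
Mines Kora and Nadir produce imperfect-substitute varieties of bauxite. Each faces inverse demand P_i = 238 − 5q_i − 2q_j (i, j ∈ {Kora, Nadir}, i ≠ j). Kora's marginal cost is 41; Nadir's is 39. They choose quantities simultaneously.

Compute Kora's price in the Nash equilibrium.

Mine Kora's profit: π = q_{Kora}(238 − 5q_{Kora} − 2q_{Nadir}) − 41q_{Kora}.
∂π/∂q_{Kora} = 197 − 10q_{Kora} − 2q_{Nadir} = 0 ⇒ q_{Kora} = 19.7 − 0.2q_{Nadir}.
Similarly q_{Nadir} = 19.9 − 0.2q_{Kora}.
Substituting the second reaction function into the first: q_{Kora} = 19.7 − 0.2(19.9 − 0.2q_{Kora}), which gives 0.96q_{Kora} = 15.72 ⇒ q_{Kora} = 16.375.
Then q_{Nadir} = 19.9 − 0.2·16.375 = 16.625.
P_{Kora} = 238 − 5·16.375 − 2·16.625 = 122.875.

122.875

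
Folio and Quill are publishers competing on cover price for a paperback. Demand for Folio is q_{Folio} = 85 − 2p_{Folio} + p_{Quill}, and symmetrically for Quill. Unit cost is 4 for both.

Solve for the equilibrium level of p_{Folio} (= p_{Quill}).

31

Folio's profit: π = (p_{Folio} − 4)(85 − 2p_{Folio} + p_{Quill}).
∂π/∂p_{Folio} = 93 − 4p_{Folio} + p_{Quill} = 0 ⇒ p_{Folio} = 23.25 + 0.25p_{Quill}.
The game is symmetric, so in equilibrium p_{Quill} = p_{Folio}: the reaction function gives 0.75p_{Folio} = 23.25, hence p_{Folio} = 31.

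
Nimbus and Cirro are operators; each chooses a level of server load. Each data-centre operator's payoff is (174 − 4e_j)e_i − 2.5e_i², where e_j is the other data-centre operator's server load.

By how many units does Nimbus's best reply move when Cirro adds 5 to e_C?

-4

Nimbus's payoff is (174 − 4e_C)e_N − 2.5e_N².
∂π/∂e_N = 174 − 4e_C − 5e_N = 0, so e_N = 34.8 − 0.8e_C.
The reaction-function slope is −0.8, so a 5-unit rise in e_C moves e_N by −0.8 × 5 = −4. Nimbus's best response falls — the actions are strategic substitutes.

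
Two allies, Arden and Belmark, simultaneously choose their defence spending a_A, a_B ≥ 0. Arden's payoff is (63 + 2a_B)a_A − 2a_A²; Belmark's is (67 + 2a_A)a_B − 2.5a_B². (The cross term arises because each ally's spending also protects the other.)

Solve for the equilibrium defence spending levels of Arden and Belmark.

28.0625, 24.625

Expanding Arden's payoff: 63a_A + 2a_Ba_A − 2a_A².
∂π/∂a_A = 63 + 2a_B − 4a_A = 0, so a_A = 15.75 + 0.5a_B.
Likewise for Belmark: a_B = 13.4 + 0.4a_A.
Plugging a_B into Arden's best response: a_A = 15.75 + 0.5(13.4 + 0.4a_A) ⇒ 0.8a_A = 22.45, so a_A = 28.0625.
Then a_B = 13.4 + 0.4·28.0625 = 24.625.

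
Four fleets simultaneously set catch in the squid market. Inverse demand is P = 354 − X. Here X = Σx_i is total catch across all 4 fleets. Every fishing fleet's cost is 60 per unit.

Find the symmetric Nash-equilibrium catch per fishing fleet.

A representative fishing fleet's profit is π_i = x_i(354 − X) − 60x_i, with X = x_i + Σ_{j≠i} x_j.
First-order condition: 294 − 2x_i − Σ_{j≠i} x_j = 0.
With identical fishing fleets, set every x_j = x: then 294 − 2x − 3x = 0, i.e. x = 294/5 = 58.8.

58.8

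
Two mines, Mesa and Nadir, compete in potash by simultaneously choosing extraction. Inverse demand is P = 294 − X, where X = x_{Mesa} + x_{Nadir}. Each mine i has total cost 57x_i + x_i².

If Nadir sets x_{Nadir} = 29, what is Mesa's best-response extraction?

Mine Mesa's profit: π = x_{Mesa}(294 − (x_{Mesa} + x_{Nadir})) − 57x_{Mesa} − x_{Mesa}².
∂π/∂x_{Mesa} = 237 − 4x_{Mesa} − x_{Nadir} = 0, so x_{Mesa} = 59.25 − 0.25x_{Nadir}.
At x_{Nadir} = 29: x_{Mesa} = 59.25 − 0.25·29 = 52.

52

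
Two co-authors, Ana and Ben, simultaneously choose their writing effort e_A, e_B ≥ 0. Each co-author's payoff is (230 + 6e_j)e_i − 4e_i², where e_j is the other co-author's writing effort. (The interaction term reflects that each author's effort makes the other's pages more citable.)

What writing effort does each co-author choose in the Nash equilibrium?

115

Ana's payoff is (230 + 6e_B)e_A − 4e_A².
∂π/∂e_A = 230 + 6e_B − 8e_A = 0, so e_A = 28.75 + 0.75e_B.
Setting e_A = e_B in the reaction function: e_A = 28.75 + 0.75e_A, so e_A = 28.75 / 0.25 = 115.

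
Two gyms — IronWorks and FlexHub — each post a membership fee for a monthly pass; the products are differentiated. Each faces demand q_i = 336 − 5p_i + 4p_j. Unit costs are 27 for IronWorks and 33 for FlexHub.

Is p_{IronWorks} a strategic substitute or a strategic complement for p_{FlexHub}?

IronWorks's profit: π = (p_{IronWorks} − 27)(336 − 5p_{IronWorks} + 4p_{FlexHub}).
∂π/∂p_{IronWorks} = 471 − 10p_{IronWorks} + 4p_{FlexHub} = 0 ⇒ p_{IronWorks} = 47.1 + 0.4p_{FlexHub}.
The best-response slope dp_{IronWorks}/dp_{FlexHub} = 0.4 > 0: the reaction function is upward-sloping, so the choices are strategic complements.

strategic complements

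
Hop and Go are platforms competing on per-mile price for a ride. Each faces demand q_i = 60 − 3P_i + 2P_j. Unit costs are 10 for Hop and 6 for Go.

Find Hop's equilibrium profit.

414.1875

Hop's profit: π = (P_{Hop} − 10)(60 − 3P_{Hop} + 2P_{Go}).
∂π/∂P_{Hop} = 90 − 6P_{Hop} + 2P_{Go} = 0 ⇒ P_{Hop} = 15 + (1/3)P_{Go}.
Similarly P_{Go} = 13 + (1/3)P_{Hop}.
Substituting the second reaction function into the first: P_{Hop} = 15 + (1/3)(13 + (1/3)P_{Hop}), which gives (8/9)P_{Hop} = 58/3 ⇒ P_{Hop} = 21.75.
Then P_{Go} = 13 + (1/3)·21.75 = 20.25.
q_{Hop} = 60 − 3·21.75 + 2·20.25 = 35.25.
Profit = (21.75 − 10)·35.25 = 414.1875.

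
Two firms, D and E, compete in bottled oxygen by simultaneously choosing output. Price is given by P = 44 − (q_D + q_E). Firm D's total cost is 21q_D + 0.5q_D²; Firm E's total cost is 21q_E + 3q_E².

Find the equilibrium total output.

9

Firm D's profit: π = q_D(44 − (q_D + q_E)) − 21q_D − 0.5q_D².
∂π/∂q_D = 23 − 3q_D − q_E = 0, so q_D = 23/3 − (1/3)q_E.
For E: ∂π/∂q_E = 23 − 8q_E − q_D = 0 ⇒ q_E = 2.875 − 0.125q_D.
Solving the two reaction functions simultaneously: (1 − (−1/3)(−0.125))q_D = 23/3 − (1/3)·2.875, so (23/24)q_D = 161/24 and q_D = 7.
Then q_E = 2.875 − 0.125·7 = 2.
Total output: 7 + 2 = 9.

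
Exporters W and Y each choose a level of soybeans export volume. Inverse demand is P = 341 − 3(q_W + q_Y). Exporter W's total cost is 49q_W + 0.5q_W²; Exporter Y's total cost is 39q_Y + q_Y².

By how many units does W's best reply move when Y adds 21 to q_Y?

-9

Exporter W's profit: π = q_W(341 − 3(q_W + q_Y)) − 49q_W − 0.5q_W².
∂π/∂q_W = 292 − 7q_W − 3q_Y = 0, so q_W = 292/7 − (3/7)q_Y.
The reaction-function slope is −3/7, so a 21-unit rise in q_Y moves q_W by −3/7 × 21 = −9. W's best response falls — the actions are strategic substitutes.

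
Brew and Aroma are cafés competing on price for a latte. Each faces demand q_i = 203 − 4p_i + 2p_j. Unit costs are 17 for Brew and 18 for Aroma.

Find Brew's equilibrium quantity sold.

Brew's profit: π = (p_{Brew} − 17)(203 − 4p_{Brew} + 2p_{Aroma}).
∂π/∂p_{Brew} = 271 − 8p_{Brew} + 2p_{Aroma} = 0 ⇒ p_{Brew} = 33.875 + 0.25p_{Aroma}.
Similarly p_{Aroma} = 34.375 + 0.25p_{Brew}.
Substituting the second reaction function into the first: p_{Brew} = 33.875 + 0.25(34.375 + 0.25p_{Brew}), which gives 0.9375p_{Brew} = 1359/32 ⇒ p_{Brew} = 45.3.
Then p_{Aroma} = 34.375 + 0.25·45.3 = 45.7.
q_{Brew} = 203 − 4·45.3 + 2·45.7 = 113.2.

113.2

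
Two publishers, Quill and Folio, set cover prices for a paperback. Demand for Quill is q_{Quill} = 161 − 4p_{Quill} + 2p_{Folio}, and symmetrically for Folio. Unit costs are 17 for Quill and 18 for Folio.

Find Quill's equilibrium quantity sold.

85.2

Quill's profit: π = (p_{Quill} − 17)(161 − 4p_{Quill} + 2p_{Folio}).
∂π/∂p_{Quill} = 229 − 8p_{Quill} + 2p_{Folio} = 0 ⇒ p_{Quill} = 28.625 + 0.25p_{Folio}.
Similarly p_{Folio} = 29.125 + 0.25p_{Quill}.
Substituting the second reaction function into the first: p_{Quill} = 28.625 + 0.25(29.125 + 0.25p_{Quill}), which gives 0.9375p_{Quill} = 1149/32 ⇒ p_{Quill} = 38.3.
Then p_{Folio} = 29.125 + 0.25·38.3 = 38.7.
q_{Quill} = 161 − 4·38.3 + 2·38.7 = 85.2.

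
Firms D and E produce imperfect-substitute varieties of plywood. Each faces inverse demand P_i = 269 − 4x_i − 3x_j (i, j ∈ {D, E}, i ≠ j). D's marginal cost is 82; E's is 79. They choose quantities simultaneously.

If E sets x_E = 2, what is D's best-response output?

Firm D's profit: π = x_D(269 − 4x_D − 3x_E) − 82x_D.
∂π/∂x_D = 187 − 8x_D − 3x_E = 0 ⇒ x_D = 23.375 − 0.375x_E.
At x_E = 2: x_D = 23.375 − 0.375·2 = 22.625.

22.625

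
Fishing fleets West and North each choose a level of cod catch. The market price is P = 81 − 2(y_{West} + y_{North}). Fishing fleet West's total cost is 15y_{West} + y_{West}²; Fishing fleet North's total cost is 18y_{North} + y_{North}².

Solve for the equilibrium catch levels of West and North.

8.4375, 7.6875

Fishing fleet West's profit: π = y_{West}(81 − 2(y_{West} + y_{North})) − 15y_{West} − y_{West}².
∂π/∂y_{West} = 66 − 6y_{West} − 2y_{North} = 0, so y_{West} = 11 − (1/3)y_{North}.
By the same steps for North: y_{North} = 10.5 − (1/3)y_{West}.
Plugging y_{North} into West's best response: y_{West} = 11 − (1/3)(10.5 − (1/3)y_{West}) ⇒ (8/9)y_{West} = 7.5, so y_{West} = 8.4375.
Then y_{North} = 10.5 − (1/3)·8.4375 = 7.6875.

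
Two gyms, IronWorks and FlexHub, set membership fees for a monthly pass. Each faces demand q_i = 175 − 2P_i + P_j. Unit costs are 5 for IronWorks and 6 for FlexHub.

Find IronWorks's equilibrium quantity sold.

IronWorks's profit: π = (P_{IronWorks} − 5)(175 − 2P_{IronWorks} + P_{FlexHub}).
∂π/∂P_{IronWorks} = 185 − 4P_{IronWorks} + P_{FlexHub} = 0 ⇒ P_{IronWorks} = 46.25 + 0.25P_{FlexHub}.
Similarly P_{FlexHub} = 46.75 + 0.25P_{IronWorks}.
Substituting the second reaction function into the first: P_{IronWorks} = 46.25 + 0.25(46.75 + 0.25P_{IronWorks}), which gives 0.9375P_{IronWorks} = 57.9375 ⇒ P_{IronWorks} = 61.8.
Then P_{FlexHub} = 46.75 + 0.25·61.8 = 62.2.
q_{IronWorks} = 175 − 2·61.8 + 62.2 = 113.6.

113.6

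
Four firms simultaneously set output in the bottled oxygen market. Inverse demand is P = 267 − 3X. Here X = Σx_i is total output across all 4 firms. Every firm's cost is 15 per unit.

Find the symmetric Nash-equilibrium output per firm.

A representative firm's profit is π_i = x_i(267 − 3X) − 15x_i, with X = x_i + Σ_{j≠i} x_j.
First-order condition: 252 − 6x_i − 3Σ_{j≠i} x_j = 0.
With identical firms, set every x_j = x: then 252 − 6x − 9x = 0, i.e. x = 252/15 = 16.8.

16.8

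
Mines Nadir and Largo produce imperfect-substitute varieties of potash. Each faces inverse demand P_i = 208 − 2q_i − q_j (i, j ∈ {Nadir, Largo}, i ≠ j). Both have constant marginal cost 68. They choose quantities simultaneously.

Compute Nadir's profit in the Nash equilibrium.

Mine Nadir's profit: π = q_{Nadir}(208 − 2q_{Nadir} − q_{Largo}) − 68q_{Nadir}.
∂π/∂q_{Nadir} = 140 − 4q_{Nadir} − q_{Largo} = 0 ⇒ q_{Nadir} = 35 − 0.25q_{Largo}.
By symmetry q_{Largo} = q_{Nadir}; substituting into the reaction function, 1.25q_{Nadir} = 35 and q_{Nadir} = 28.
P_{Nadir} = 208 − 2·28 − 28 = 124.
Profit = (124 − 68)·28 = 1568.

1568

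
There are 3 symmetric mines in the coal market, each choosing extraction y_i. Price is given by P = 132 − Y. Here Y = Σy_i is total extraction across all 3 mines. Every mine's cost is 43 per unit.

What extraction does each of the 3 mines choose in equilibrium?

A representative mine's profit is π_i = y_i(132 − Y) − 43y_i, with Y = y_i + Σ_{j≠i} y_j.
First-order condition: 89 − 2y_i − Σ_{j≠i} y_j = 0.
With identical mines, set every y_j = y: then 89 − 2y − 2y = 0, i.e. y = 89/4 = 22.25.

22.25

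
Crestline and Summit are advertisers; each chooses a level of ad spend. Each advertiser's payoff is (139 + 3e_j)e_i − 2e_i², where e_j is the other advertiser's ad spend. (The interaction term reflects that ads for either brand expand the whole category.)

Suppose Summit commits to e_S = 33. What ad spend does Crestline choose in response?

Crestline's payoff is (139 + 3e_S)e_C − 2e_C².
∂π/∂e_C = 139 + 3e_S − 4e_C = 0, so e_C = 34.75 + 0.75e_S.
At e_S = 33: e_C = 34.75 + 0.75·33 = 59.5.

59.5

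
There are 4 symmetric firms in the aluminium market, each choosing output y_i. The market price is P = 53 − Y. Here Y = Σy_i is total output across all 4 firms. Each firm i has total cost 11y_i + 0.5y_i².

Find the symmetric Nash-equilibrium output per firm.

7

A representative firm's profit is π_i = y_i(53 − Y) − 11y_i − 0.5y_i², with Y = y_i + Σ_{j≠i} y_j.
First-order condition: 42 − 3y_i − Σ_{j≠i} y_j = 0.
Imposing symmetry (y_j = y for all j) turns Σ_{j≠i} y_j into 3y, so 42 = 6y and y = 7.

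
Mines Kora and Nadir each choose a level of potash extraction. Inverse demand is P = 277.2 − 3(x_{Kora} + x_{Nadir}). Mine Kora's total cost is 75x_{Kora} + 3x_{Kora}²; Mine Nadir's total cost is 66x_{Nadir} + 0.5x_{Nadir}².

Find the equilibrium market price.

168.816

Mine Kora's profit: π = x_{Kora}(277.2 − 3(x_{Kora} + x_{Nadir})) − 75x_{Kora} − 3x_{Kora}².
∂π/∂x_{Kora} = 202.2 − 12x_{Kora} − 3x_{Nadir} = 0, so x_{Kora} = 16.85 − 0.25x_{Nadir}.
For Nadir: ∂π/∂x_{Nadir} = 211.2 − 7x_{Nadir} − 3x_{Kora} = 0 ⇒ x_{Nadir} = 1056/35 − (3/7)x_{Kora}.
Plugging x_{Nadir} into Kora's best response: x_{Kora} = 16.85 − 0.25(1056/35 − (3/7)x_{Kora}) ⇒ (25/28)x_{Kora} = 1303/140, so x_{Kora} = 10.424.
Then x_{Nadir} = 1056/35 − (3/7)·10.424 = 25.704.
Equilibrium price: P = 277.2 − 3·36.128 = 168.816.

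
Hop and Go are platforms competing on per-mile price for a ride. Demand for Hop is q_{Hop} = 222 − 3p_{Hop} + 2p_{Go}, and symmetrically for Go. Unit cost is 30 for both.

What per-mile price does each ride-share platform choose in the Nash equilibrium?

Hop's profit: π = (p_{Hop} − 30)(222 − 3p_{Hop} + 2p_{Go}).
∂π/∂p_{Hop} = 312 − 6p_{Hop} + 2p_{Go} = 0 ⇒ p_{Hop} = 52 + (1/3)p_{Go}.
The game is symmetric, so in equilibrium p_{Go} = p_{Hop}: the reaction function gives (2/3)p_{Hop} = 52, hence p_{Hop} = 78.

78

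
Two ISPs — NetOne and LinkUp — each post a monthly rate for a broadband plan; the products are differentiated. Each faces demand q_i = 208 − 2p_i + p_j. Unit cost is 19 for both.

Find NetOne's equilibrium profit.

NetOne's profit: π = (p_{NetOne} − 19)(208 − 2p_{NetOne} + p_{LinkUp}).
∂π/∂p_{NetOne} = 246 − 4p_{NetOne} + p_{LinkUp} = 0 ⇒ p_{NetOne} = 61.5 + 0.25p_{LinkUp}.
By symmetry p_{LinkUp} = p_{NetOne}; substituting into the reaction function, 0.75p_{NetOne} = 61.5 and p_{NetOne} = 82.
q_{NetOne} = 208 − 2·82 + 82 = 126.
Profit = (82 − 19)·126 = 7938.

7938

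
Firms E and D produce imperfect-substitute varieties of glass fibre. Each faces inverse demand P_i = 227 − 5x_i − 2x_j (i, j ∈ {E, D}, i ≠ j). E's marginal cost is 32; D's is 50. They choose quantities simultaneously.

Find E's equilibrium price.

Firm E's profit: π = x_E(227 − 5x_E − 2x_D) − 32x_E.
∂π/∂x_E = 195 − 10x_E − 2x_D = 0 ⇒ x_E = 19.5 − 0.2x_D.
Similarly x_D = 17.7 − 0.2x_E.
Plugging x_D into E's best response: x_E = 19.5 − 0.2(17.7 − 0.2x_E) ⇒ 0.96x_E = 15.96, so x_E = 16.625.
Then x_D = 17.7 − 0.2·16.625 = 14.375.
P_E = 227 − 5·16.625 − 2·14.375 = 115.125.

115.125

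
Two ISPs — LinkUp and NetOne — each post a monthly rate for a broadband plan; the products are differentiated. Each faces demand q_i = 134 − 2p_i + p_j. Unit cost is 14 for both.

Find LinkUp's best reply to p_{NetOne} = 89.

LinkUp's profit: π = (p_{LinkUp} − 14)(134 − 2p_{LinkUp} + p_{NetOne}).
∂π/∂p_{LinkUp} = 162 − 4p_{LinkUp} + p_{NetOne} = 0 ⇒ p_{LinkUp} = 40.5 + 0.25p_{NetOne}.
At p_{NetOne} = 89: p_{LinkUp} = 40.5 + 0.25·89 = 62.75.

62.75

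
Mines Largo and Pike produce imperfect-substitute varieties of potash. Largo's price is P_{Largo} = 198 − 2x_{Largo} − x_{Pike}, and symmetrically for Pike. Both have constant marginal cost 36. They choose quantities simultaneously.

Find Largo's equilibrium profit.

2099.52

Mine Largo's profit: π = x_{Largo}(198 − 2x_{Largo} − x_{Pike}) − 36x_{Largo}.
∂π/∂x_{Largo} = 162 − 4x_{Largo} − x_{Pike} = 0 ⇒ x_{Largo} = 40.5 − 0.25x_{Pike}.
The game is symmetric, so in equilibrium x_{Pike} = x_{Largo}: the reaction function gives 1.25x_{Largo} = 40.5, hence x_{Largo} = 32.4.
P_{Largo} = 198 − 2·32.4 − 32.4 = 100.8.
Profit = (100.8 − 36)·32.4 = 2099.52.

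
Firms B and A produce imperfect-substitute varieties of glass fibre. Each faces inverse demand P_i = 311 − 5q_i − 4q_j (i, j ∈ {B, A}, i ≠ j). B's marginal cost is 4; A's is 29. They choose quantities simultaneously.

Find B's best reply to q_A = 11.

Firm B's profit: π = q_B(311 − 5q_B − 4q_A) − 4q_B.
∂π/∂q_B = 307 − 10q_B − 4q_A = 0 ⇒ q_B = 30.7 − 0.4q_A.
At q_A = 11: q_B = 30.7 − 0.4·11 = 26.3.

26.3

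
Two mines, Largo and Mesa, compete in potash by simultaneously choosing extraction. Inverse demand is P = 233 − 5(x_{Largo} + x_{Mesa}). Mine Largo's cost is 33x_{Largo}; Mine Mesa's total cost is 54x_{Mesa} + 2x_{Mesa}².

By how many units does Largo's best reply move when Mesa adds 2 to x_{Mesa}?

Mine Largo's profit: π = x_{Largo}(233 − 5(x_{Largo} + x_{Mesa})) − 33x_{Largo}.
∂π/∂x_{Largo} = 200 − 10x_{Largo} − 5x_{Mesa} = 0, so x_{Largo} = 20 − 0.5x_{Mesa}.
The reaction-function slope is −0.5, so a 2-unit rise in x_{Mesa} moves x_{Largo} by −0.5 × 2 = −1. Largo's best response falls — the actions are strategic substitutes.

-1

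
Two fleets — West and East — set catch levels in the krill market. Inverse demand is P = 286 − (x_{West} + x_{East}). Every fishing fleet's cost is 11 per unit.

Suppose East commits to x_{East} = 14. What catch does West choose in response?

130.5

Fishing fleet West's profit: π = x_{West}(286 − (x_{West} + x_{East})) − 11x_{West}.
∂π/∂x_{West} = 275 − 2x_{West} − x_{East} = 0, so x_{West} = 137.5 − 0.5x_{East}.
At x_{East} = 14: x_{West} = 137.5 − 0.5·14 = 130.5.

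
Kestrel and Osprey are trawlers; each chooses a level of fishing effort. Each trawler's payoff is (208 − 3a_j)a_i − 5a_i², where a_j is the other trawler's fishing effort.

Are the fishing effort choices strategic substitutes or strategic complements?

strategic substitutes

Kestrel's payoff is (208 − 3a_O)a_K − 5a_K².
∂π/∂a_K = 208 − 3a_O − 10a_K = 0, so a_K = 20.8 − 0.3a_O.
The best-response slope da_K/da_O = −0.3 < 0: the reaction function is downward-sloping, so the choices are strategic substitutes.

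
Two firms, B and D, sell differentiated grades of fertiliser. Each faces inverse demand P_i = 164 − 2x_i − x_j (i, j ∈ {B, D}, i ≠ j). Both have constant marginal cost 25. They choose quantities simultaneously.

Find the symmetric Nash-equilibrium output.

27.8

Firm B's profit: π = x_B(164 − 2x_B − x_D) − 25x_B.
∂π/∂x_B = 139 − 4x_B − x_D = 0 ⇒ x_B = 34.75 − 0.25x_D.
Setting x_B = x_D in the reaction function: x_B = 34.75 − 0.25x_B, so x_B = 34.75 / 1.25 = 27.8.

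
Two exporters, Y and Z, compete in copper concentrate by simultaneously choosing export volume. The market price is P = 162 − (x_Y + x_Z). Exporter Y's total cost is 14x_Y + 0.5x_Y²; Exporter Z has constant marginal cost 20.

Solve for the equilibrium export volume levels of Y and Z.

30.8, 55.6

Exporter Y's profit: π = x_Y(162 − (x_Y + x_Z)) − 14x_Y − 0.5x_Y².
∂π/∂x_Y = 148 − 3x_Y − x_Z = 0, so x_Y = 148/3 − (1/3)x_Z.
For Z: ∂π/∂x_Z = 142 − 2x_Z − x_Y = 0 ⇒ x_Z = 71 − 0.5x_Y.
Solving the two reaction functions simultaneously: (1 − (−1/3)(−0.5))x_Y = 148/3 − (1/3)·71, so (5/6)x_Y = 77/3 and x_Y = 30.8.
Then x_Z = 71 − 0.5·30.8 = 55.6.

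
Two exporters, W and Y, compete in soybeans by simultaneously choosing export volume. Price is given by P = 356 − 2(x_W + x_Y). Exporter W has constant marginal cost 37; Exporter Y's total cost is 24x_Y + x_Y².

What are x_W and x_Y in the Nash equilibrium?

62.5, 34.5

Exporter W's profit: π = x_W(356 − 2(x_W + x_Y)) − 37x_W.
∂π/∂x_W = 319 − 4x_W − 2x_Y = 0, so x_W = 79.75 − 0.5x_Y.
For Y: ∂π/∂x_Y = 332 − 6x_Y − 2x_W = 0 ⇒ x_Y = 166/3 − (1/3)x_W.
Solving the two reaction functions simultaneously: (1 − (−0.5)(−1/3))x_W = 79.75 − 0.5·(166/3), so (5/6)x_W = 625/12 and x_W = 62.5.
Then x_Y = 166/3 − (1/3)·62.5 = 34.5.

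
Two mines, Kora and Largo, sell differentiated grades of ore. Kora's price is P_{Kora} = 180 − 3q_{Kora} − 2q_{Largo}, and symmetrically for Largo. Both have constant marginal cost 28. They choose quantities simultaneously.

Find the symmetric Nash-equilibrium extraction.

19

Mine Kora's profit: π = q_{Kora}(180 − 3q_{Kora} − 2q_{Largo}) − 28q_{Kora}.
∂π/∂q_{Kora} = 152 − 6q_{Kora} − 2q_{Largo} = 0 ⇒ q_{Kora} = 76/3 − (1/3)q_{Largo}.
By symmetry q_{Largo} = q_{Kora}; substituting into the reaction function, (4/3)q_{Kora} = 76/3 and q_{Kora} = 19.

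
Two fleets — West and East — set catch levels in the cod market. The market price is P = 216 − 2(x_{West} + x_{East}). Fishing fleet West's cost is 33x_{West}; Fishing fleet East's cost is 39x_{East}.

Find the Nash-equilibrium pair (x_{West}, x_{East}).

31.5, 28.5

Fishing fleet West's profit: π = x_{West}(216 − 2(x_{West} + x_{East})) − 33x_{West}.
∂π/∂x_{West} = 183 − 4x_{West} − 2x_{East} = 0, so x_{West} = 45.75 − 0.5x_{East}.
By the same steps for East: x_{East} = 44.25 − 0.5x_{West}.
Substituting the second reaction function into the first: x_{West} = 45.75 − 0.5(44.25 − 0.5x_{West}), which gives 0.75x_{West} = 23.625 ⇒ x_{West} = 31.5.
Then x_{East} = 44.25 − 0.5·31.5 = 28.5.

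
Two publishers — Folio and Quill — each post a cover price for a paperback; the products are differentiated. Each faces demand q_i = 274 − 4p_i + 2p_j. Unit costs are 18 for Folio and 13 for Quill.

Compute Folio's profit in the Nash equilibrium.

6084

Folio's profit: π = (p_{Folio} − 18)(274 − 4p_{Folio} + 2p_{Quill}).
∂π/∂p_{Folio} = 346 − 8p_{Folio} + 2p_{Quill} = 0 ⇒ p_{Folio} = 43.25 + 0.25p_{Quill}.
Similarly p_{Quill} = 40.75 + 0.25p_{Folio}.
Substituting the second reaction function into the first: p_{Folio} = 43.25 + 0.25(40.75 + 0.25p_{Folio}), which gives 0.9375p_{Folio} = 53.4375 ⇒ p_{Folio} = 57.
Then p_{Quill} = 40.75 + 0.25·57 = 55.
q_{Folio} = 274 − 4·57 + 2·55 = 156.
Profit = (57 − 18)·156 = 6084.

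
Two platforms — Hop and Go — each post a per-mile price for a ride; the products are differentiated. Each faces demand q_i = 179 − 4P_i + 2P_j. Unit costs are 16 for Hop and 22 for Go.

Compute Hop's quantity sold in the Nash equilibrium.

Hop's profit: π = (P_{Hop} − 16)(179 − 4P_{Hop} + 2P_{Go}).
∂π/∂P_{Hop} = 243 − 8P_{Hop} + 2P_{Go} = 0 ⇒ P_{Hop} = 30.375 + 0.25P_{Go}.
Similarly P_{Go} = 33.375 + 0.25P_{Hop}.
Plugging P_{Go} into Hop's best response: P_{Hop} = 30.375 + 0.25(33.375 + 0.25P_{Hop}) ⇒ 0.9375P_{Hop} = 1239/32, so P_{Hop} = 41.3.
Then P_{Go} = 33.375 + 0.25·41.3 = 43.7.
q_{Hop} = 179 − 4·41.3 + 2·43.7 = 101.2.

101.2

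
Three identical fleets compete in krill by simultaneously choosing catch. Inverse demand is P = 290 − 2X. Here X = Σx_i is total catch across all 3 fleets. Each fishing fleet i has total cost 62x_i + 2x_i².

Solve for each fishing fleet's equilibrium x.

19

A representative fishing fleet's profit is π_i = x_i(290 − 2X) − 62x_i − 2x_i², with X = x_i + Σ_{j≠i} x_j.
First-order condition: 228 − 8x_i − 2Σ_{j≠i} x_j = 0.
Imposing symmetry (x_j = x for all j) turns Σ_{j≠i} x_j into 2x, so 228 = 12x and x = 19.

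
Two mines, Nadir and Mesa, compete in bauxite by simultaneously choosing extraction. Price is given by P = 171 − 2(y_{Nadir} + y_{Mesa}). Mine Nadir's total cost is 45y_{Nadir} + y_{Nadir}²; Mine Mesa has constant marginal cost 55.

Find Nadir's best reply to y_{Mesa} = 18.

15

Mine Nadir's profit: π = y_{Nadir}(171 − 2(y_{Nadir} + y_{Mesa})) − 45y_{Nadir} − y_{Nadir}².
∂π/∂y_{Nadir} = 126 − 6y_{Nadir} − 2y_{Mesa} = 0, so y_{Nadir} = 21 − (1/3)y_{Mesa}.
At y_{Mesa} = 18: y_{Nadir} = 21 − (1/3)·18 = 15.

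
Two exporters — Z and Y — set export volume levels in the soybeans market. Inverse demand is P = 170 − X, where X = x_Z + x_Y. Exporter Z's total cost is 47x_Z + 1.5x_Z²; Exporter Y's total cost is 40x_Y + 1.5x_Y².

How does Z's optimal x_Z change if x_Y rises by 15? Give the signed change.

-3

Exporter Z's profit: π = x_Z(170 − (x_Z + x_Y)) − 47x_Z − 1.5x_Z².
∂π/∂x_Z = 123 − 5x_Z − x_Y = 0, so x_Z = 24.6 − 0.2x_Y.
The reaction-function slope is −0.2, so a 15-unit rise in x_Y moves x_Z by −0.2 × 15 = −3. Z's best response falls — the actions are strategic substitutes.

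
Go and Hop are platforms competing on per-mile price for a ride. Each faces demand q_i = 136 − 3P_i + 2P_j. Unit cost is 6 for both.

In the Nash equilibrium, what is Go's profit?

Go's profit: π = (P_{Go} − 6)(136 − 3P_{Go} + 2P_{Hop}).
∂π/∂P_{Go} = 154 − 6P_{Go} + 2P_{Hop} = 0 ⇒ P_{Go} = 77/3 + (1/3)P_{Hop}.
Setting P_{Go} = P_{Hop} in the reaction function: P_{Go} = 77/3 + (1/3)P_{Go}, so P_{Go} = (77/3) / (2/3) = 38.5.
q_{Go} = 136 − 3·38.5 + 2·38.5 = 97.5.
Profit = (38.5 − 6)·97.5 = 3168.75.

3168.75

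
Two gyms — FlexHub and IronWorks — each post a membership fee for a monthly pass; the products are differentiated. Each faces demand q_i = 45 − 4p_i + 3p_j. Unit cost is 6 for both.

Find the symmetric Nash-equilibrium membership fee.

FlexHub's profit: π = (p_{FlexHub} − 6)(45 − 4p_{FlexHub} + 3p_{IronWorks}).
∂π/∂p_{FlexHub} = 69 − 8p_{FlexHub} + 3p_{IronWorks} = 0 ⇒ p_{FlexHub} = 8.625 + 0.375p_{IronWorks}.
The game is symmetric, so in equilibrium p_{IronWorks} = p_{FlexHub}: the reaction function gives 0.625p_{FlexHub} = 8.625, hence p_{FlexHub} = 13.8.

13.8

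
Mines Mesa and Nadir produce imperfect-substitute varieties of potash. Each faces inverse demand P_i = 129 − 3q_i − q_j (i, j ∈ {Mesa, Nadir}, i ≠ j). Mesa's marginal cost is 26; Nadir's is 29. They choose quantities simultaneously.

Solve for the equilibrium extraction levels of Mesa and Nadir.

Mine Mesa's profit: π = q_{Mesa}(129 − 3q_{Mesa} − q_{Nadir}) − 26q_{Mesa}.
∂π/∂q_{Mesa} = 103 − 6q_{Mesa} − q_{Nadir} = 0 ⇒ q_{Mesa} = 103/6 − (1/6)q_{Nadir}.
Similarly q_{Nadir} = 50/3 − (1/6)q_{Mesa}.
Plugging q_{Nadir} into Mesa's best response: q_{Mesa} = 103/6 − (1/6)(50/3 − (1/6)q_{Mesa}) ⇒ (35/36)q_{Mesa} = 259/18, so q_{Mesa} = 14.8.
Then q_{Nadir} = 50/3 − (1/6)·14.8 = 14.2.

14.8, 14.2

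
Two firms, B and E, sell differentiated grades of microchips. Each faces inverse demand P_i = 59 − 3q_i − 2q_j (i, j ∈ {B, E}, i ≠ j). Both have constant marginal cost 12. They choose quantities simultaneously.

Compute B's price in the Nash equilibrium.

Firm B's profit: π = q_B(59 − 3q_B − 2q_E) − 12q_B.
∂π/∂q_B = 47 − 6q_B − 2q_E = 0 ⇒ q_B = 47/6 − (1/3)q_E.
The game is symmetric, so in equilibrium q_E = q_B: the reaction function gives (4/3)q_B = 47/6, hence q_B = 5.875.
P_B = 59 − 3·5.875 − 2·5.875 = 29.625.

29.625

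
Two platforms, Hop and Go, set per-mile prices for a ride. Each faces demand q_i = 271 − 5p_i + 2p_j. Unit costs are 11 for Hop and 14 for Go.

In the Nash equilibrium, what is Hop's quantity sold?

150.3125

Hop's profit: π = (p_{Hop} − 11)(271 − 5p_{Hop} + 2p_{Go}).
∂π/∂p_{Hop} = 326 − 10p_{Hop} + 2p_{Go} = 0 ⇒ p_{Hop} = 32.6 + 0.2p_{Go}.
Similarly p_{Go} = 34.1 + 0.2p_{Hop}.
Substituting the second reaction function into the first: p_{Hop} = 32.6 + 0.2(34.1 + 0.2p_{Hop}), which gives 0.96p_{Hop} = 39.42 ⇒ p_{Hop} = 41.0625.
Then p_{Go} = 34.1 + 0.2·41.0625 = 42.3125.
q_{Hop} = 271 − 5·41.0625 + 2·42.3125 = 150.3125.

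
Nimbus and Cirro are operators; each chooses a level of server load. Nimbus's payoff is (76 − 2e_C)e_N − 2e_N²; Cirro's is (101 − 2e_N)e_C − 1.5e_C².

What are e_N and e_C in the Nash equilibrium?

Expanding Nimbus's payoff: 76e_N − 2e_Ce_N − 2e_N².
∂π/∂e_N = 76 − 2e_C − 4e_N = 0, so e_N = 19 − 0.5e_C.
Likewise for Cirro: e_C = 101/3 − (2/3)e_N.
Solving the two reaction functions simultaneously: (1 − (−0.5)(−2/3))e_N = 19 − 0.5·(101/3), so (2/3)e_N = 13/6 and e_N = 3.25.
Then e_C = 101/3 − (2/3)·3.25 = 31.5.

3.25, 31.5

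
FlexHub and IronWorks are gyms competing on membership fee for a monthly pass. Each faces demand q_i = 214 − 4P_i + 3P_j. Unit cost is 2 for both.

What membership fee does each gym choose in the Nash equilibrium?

FlexHub's profit: π = (P_{FlexHub} − 2)(214 − 4P_{FlexHub} + 3P_{IronWorks}).
∂π/∂P_{FlexHub} = 222 − 8P_{FlexHub} + 3P_{IronWorks} = 0 ⇒ P_{FlexHub} = 27.75 + 0.375P_{IronWorks}.
The game is symmetric, so in equilibrium P_{IronWorks} = P_{FlexHub}: the reaction function gives 0.625P_{FlexHub} = 27.75, hence P_{FlexHub} = 44.4.

44.4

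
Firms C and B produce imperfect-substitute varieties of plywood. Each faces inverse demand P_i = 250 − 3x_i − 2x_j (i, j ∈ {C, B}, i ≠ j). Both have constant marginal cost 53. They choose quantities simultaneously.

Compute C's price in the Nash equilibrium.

Firm C's profit: π = x_C(250 − 3x_C − 2x_B) − 53x_C.
∂π/∂x_C = 197 − 6x_C − 2x_B = 0 ⇒ x_C = 197/6 − (1/3)x_B.
By symmetry x_B = x_C; substituting into the reaction function, (4/3)x_C = 197/6 and x_C = 24.625.
P_C = 250 − 3·24.625 − 2·24.625 = 126.875.

126.875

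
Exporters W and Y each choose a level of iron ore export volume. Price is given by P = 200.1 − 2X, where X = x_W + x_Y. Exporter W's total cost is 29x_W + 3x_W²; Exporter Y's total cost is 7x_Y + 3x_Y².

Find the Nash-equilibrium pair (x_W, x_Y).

13.8, 16.55

Exporter W's profit: π = x_W(200.1 − 2(x_W + x_Y)) − 29x_W − 3x_W².
∂π/∂x_W = 171.1 − 10x_W − 2x_Y = 0, so x_W = 17.11 − 0.2x_Y.
By the same steps for Y: x_Y = 19.31 − 0.2x_W.
Plugging x_Y into W's best response: x_W = 17.11 − 0.2(19.31 − 0.2x_W) ⇒ 0.96x_W = 13.248, so x_W = 13.8.
Then x_Y = 19.31 − 0.2·13.8 = 16.55.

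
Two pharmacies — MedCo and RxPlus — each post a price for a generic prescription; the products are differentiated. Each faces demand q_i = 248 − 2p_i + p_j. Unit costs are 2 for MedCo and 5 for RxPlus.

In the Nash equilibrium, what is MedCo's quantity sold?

MedCo's profit: π = (p_{MedCo} − 2)(248 − 2p_{MedCo} + p_{RxPlus}).
∂π/∂p_{MedCo} = 252 − 4p_{MedCo} + p_{RxPlus} = 0 ⇒ p_{MedCo} = 63 + 0.25p_{RxPlus}.
Similarly p_{RxPlus} = 64.5 + 0.25p_{MedCo}.
Solving the two reaction functions simultaneously: (1 − (0.25)(0.25))p_{MedCo} = 63 + 0.25·64.5, so 0.9375p_{MedCo} = 79.125 and p_{MedCo} = 84.4.
Then p_{RxPlus} = 64.5 + 0.25·84.4 = 85.6.
q_{MedCo} = 248 − 2·84.4 + 85.6 = 164.8.

164.8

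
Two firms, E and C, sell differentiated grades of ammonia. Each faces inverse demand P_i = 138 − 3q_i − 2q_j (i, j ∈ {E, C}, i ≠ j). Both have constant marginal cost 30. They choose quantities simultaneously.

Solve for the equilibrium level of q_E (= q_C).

13.5

Firm E's profit: π = q_E(138 − 3q_E − 2q_C) − 30q_E.
∂π/∂q_E = 108 − 6q_E − 2q_C = 0 ⇒ q_E = 18 − (1/3)q_C.
Setting q_E = q_C in the reaction function: q_E = 18 − (1/3)q_E, so q_E = 18 / (4/3) = 13.5.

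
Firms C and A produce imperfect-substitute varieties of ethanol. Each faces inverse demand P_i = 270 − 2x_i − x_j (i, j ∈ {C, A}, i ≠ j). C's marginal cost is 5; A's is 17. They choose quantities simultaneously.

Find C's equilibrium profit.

5788.88

Firm C's profit: π = x_C(270 − 2x_C − x_A) − 5x_C.
∂π/∂x_C = 265 − 4x_C − x_A = 0 ⇒ x_C = 66.25 − 0.25x_A.
Similarly x_A = 63.25 − 0.25x_C.
Solving the two reaction functions simultaneously: (1 − (−0.25)(−0.25))x_C = 66.25 − 0.25·63.25, so 0.9375x_C = 50.4375 and x_C = 53.8.
Then x_A = 63.25 − 0.25·53.8 = 49.8.
P_C = 270 − 2·53.8 − 49.8 = 112.6.
Profit = (112.6 − 5)·53.8 = 5788.88.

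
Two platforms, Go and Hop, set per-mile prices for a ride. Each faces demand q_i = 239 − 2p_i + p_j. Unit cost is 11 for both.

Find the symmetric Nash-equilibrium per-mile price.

Go's profit: π = (p_{Go} − 11)(239 − 2p_{Go} + p_{Hop}).
∂π/∂p_{Go} = 261 − 4p_{Go} + p_{Hop} = 0 ⇒ p_{Go} = 65.25 + 0.25p_{Hop}.
Setting p_{Go} = p_{Hop} in the reaction function: p_{Go} = 65.25 + 0.25p_{Go}, so p_{Go} = 65.25 / 0.75 = 87.

87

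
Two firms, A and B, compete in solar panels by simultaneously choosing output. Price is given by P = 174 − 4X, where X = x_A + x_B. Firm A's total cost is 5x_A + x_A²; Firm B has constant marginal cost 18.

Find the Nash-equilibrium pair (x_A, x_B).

11.375, 13.8125

Firm A's profit: π = x_A(174 − 4(x_A + x_B)) − 5x_A − x_A².
∂π/∂x_A = 169 − 10x_A − 4x_B = 0, so x_A = 16.9 − 0.4x_B.
For B: ∂π/∂x_B = 156 − 8x_B − 4x_A = 0 ⇒ x_B = 19.5 − 0.5x_A.
Solving the two reaction functions simultaneously: (1 − (−0.4)(−0.5))x_A = 16.9 − 0.4·19.5, so 0.8x_A = 9.1 and x_A = 11.375.
Then x_B = 19.5 − 0.5·11.375 = 13.8125.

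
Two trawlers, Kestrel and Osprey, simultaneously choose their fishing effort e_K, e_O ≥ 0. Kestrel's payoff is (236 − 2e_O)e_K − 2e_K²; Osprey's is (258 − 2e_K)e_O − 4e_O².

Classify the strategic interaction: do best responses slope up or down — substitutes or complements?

Expanding Kestrel's payoff: 236e_K − 2e_Oe_K − 2e_K².
∂π/∂e_K = 236 − 2e_O − 4e_K = 0, so e_K = 59 − 0.5e_O.
The best-response slope de_K/de_O = −0.5 < 0: the reaction function is downward-sloping, so the choices are strategic substitutes.

strategic substitutes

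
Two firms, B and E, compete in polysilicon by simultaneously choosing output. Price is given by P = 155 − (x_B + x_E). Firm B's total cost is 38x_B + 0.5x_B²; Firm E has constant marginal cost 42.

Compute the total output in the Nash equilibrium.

Firm B's profit: π = x_B(155 − (x_B + x_E)) − 38x_B − 0.5x_B².
∂π/∂x_B = 117 − 3x_B − x_E = 0, so x_B = 39 − (1/3)x_E.
For E: ∂π/∂x_E = 113 − 2x_E − x_B = 0 ⇒ x_E = 56.5 − 0.5x_B.
Substituting the second reaction function into the first: x_B = 39 − (1/3)(56.5 − 0.5x_B), which gives (5/6)x_B = 121/6 ⇒ x_B = 24.2.
Then x_E = 56.5 − 0.5·24.2 = 44.4.
Total output: 24.2 + 44.4 = 68.6.

68.6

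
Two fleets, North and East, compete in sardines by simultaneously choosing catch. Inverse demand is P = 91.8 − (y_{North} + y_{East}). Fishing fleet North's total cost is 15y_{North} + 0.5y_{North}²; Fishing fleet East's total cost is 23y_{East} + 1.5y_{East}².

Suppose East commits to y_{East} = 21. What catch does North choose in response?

18.6

Fishing fleet North's profit: π = y_{North}(91.8 − (y_{North} + y_{East})) − 15y_{North} − 0.5y_{North}².
∂π/∂y_{North} = 76.8 − 3y_{North} − y_{East} = 0, so y_{North} = 25.6 − (1/3)y_{East}.
At y_{East} = 21: y_{North} = 25.6 − (1/3)·21 = 18.6.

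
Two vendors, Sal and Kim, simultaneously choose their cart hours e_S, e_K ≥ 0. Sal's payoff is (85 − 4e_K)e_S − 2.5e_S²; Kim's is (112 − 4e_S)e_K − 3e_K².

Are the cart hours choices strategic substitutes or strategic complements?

strategic substitutes

Expanding Sal's payoff: 85e_S − 4e_Ke_S − 2.5e_S².
∂π/∂e_S = 85 − 4e_K − 5e_S = 0, so e_S = 17 − 0.8e_K.
The best-response slope de_S/de_K = −0.8 < 0: the reaction function is downward-sloping, so the choices are strategic substitutes.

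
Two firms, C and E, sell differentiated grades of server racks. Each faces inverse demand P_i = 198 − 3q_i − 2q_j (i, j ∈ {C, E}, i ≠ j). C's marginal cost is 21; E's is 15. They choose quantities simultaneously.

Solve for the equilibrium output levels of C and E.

21.75, 23.25

Firm C's profit: π = q_C(198 − 3q_C − 2q_E) − 21q_C.
∂π/∂q_C = 177 − 6q_C − 2q_E = 0 ⇒ q_C = 29.5 − (1/3)q_E.
Similarly q_E = 30.5 − (1/3)q_C.
Solving the two reaction functions simultaneously: (1 − (−1/3)(−1/3))q_C = 29.5 − (1/3)·30.5, so (8/9)q_C = 58/3 and q_C = 21.75.
Then q_E = 30.5 − (1/3)·21.75 = 23.25.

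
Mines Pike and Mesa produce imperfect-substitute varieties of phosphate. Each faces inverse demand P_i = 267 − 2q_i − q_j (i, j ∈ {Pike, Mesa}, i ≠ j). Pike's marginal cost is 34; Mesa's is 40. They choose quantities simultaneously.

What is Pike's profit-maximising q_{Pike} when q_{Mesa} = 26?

51.75

Mine Pike's profit: π = q_{Pike}(267 − 2q_{Pike} − q_{Mesa}) − 34q_{Pike}.
∂π/∂q_{Pike} = 233 − 4q_{Pike} − q_{Mesa} = 0 ⇒ q_{Pike} = 58.25 − 0.25q_{Mesa}.
At q_{Mesa} = 26: q_{Pike} = 58.25 − 0.25·26 = 51.75.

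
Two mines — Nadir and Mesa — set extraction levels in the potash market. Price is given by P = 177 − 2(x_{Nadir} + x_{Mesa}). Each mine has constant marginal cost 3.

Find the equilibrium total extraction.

58

Mine Nadir's profit: π = x_{Nadir}(177 − 2(x_{Nadir} + x_{Mesa})) − 3x_{Nadir}.
∂π/∂x_{Nadir} = 174 − 4x_{Nadir} − 2x_{Mesa} = 0, so x_{Nadir} = 43.5 − 0.5x_{Mesa}.
By symmetry x_{Mesa} = x_{Nadir}; substituting into the reaction function, 1.5x_{Nadir} = 43.5 and x_{Nadir} = 29.
Total extraction: 29 + 29 = 58.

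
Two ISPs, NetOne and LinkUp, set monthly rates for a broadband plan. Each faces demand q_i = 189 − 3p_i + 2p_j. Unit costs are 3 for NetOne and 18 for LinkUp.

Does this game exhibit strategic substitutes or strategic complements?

strategic complements

NetOne's profit: π = (p_{NetOne} − 3)(189 − 3p_{NetOne} + 2p_{LinkUp}).
∂π/∂p_{NetOne} = 198 − 6p_{NetOne} + 2p_{LinkUp} = 0 ⇒ p_{NetOne} = 33 + (1/3)p_{LinkUp}.
The best-response slope dp_{NetOne}/dp_{LinkUp} = 1/3 > 0: the reaction function is upward-sloping, so the choices are strategic complements.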